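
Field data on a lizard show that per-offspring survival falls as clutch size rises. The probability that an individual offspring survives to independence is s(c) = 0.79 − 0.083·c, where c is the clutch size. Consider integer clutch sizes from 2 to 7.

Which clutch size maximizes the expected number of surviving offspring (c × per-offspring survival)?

5

Expected surviving offspring = c × s(c):
  c=2: 2 × 0.624 = 1.248
  c=3: 3 × 0.541 = 1.623
  c=4: 4 × 0.458 = 1.832
  c=5: 5 × 0.375 = 1.875
  c=6: 6 × 0.292 = 1.752
  c=7: 7 × 0.209 = 1.463
Maximum at c = 5 (1.875 surviving offspring).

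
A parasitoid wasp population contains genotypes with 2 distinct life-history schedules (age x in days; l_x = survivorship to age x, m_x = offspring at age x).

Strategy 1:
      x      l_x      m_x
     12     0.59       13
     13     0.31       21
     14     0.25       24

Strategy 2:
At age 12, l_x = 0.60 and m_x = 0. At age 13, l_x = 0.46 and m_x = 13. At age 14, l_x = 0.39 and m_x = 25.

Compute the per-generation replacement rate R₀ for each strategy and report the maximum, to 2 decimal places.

20.18

Strategy 1: R₀ = 0.59×13 + 0.31×21 + 0.25×24 = 20.1800
Strategy 2: R₀ = 0.60×0 + 0.46×13 + 0.39×25 = 15.7300
Highest R₀: strategy 1 with 20.1800.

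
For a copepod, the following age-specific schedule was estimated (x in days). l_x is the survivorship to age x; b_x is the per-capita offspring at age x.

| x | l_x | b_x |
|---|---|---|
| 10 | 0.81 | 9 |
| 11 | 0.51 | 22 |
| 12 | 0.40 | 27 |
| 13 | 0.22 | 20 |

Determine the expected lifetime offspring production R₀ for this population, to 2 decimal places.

R₀ = Σ l_x b_x:
  age 10: 0.81 × 9 = 7.2900
  age 11: 0.51 × 22 = 11.2200
  age 12: 0.40 × 27 = 10.8000
  age 13: 0.22 × 20 = 4.4000
R₀ = 7.2900 + 11.2200 + 10.8000 + 4.4000 = 33.7100

33.71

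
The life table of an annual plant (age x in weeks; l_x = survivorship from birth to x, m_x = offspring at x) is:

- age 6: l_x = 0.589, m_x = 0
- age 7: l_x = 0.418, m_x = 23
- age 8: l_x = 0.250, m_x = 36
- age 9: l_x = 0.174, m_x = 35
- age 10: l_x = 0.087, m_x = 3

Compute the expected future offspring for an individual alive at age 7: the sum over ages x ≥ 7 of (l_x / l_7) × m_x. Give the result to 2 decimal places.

59.72

l_7 = 0.418. Conditional survival from age 7 to x is l_x / l_7.
  x=7: (0.418/0.418) × 23 = 23.0000
  x=8: (0.250/0.418) × 36 = 21.5311
  x=9: (0.174/0.418) × 35 = 14.5694
  x=10: (0.087/0.418) × 3 = 0.6244
Sum = 23.0000 + 21.5311 + 14.5694 + 0.6244 = 59.7249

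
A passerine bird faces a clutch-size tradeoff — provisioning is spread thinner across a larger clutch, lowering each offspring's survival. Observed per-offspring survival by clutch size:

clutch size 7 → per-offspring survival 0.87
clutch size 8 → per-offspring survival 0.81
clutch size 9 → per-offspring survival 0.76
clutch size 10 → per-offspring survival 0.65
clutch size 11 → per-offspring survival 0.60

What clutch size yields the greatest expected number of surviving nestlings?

Expected surviving nestlings = c × s(c):
  c=7: 7 × 0.87 = 6.090
  c=8: 8 × 0.81 = 6.480
  c=9: 9 × 0.76 = 6.840
  c=10: 10 × 0.65 = 6.500
  c=11: 11 × 0.60 = 6.600
Maximum at c = 9 (6.840 surviving nestlings).

9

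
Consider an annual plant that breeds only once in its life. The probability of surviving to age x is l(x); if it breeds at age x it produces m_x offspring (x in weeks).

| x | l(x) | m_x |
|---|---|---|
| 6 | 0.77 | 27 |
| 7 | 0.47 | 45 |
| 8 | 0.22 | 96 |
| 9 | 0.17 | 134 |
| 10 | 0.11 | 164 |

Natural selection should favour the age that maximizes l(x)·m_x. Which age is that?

9

Expected offspring if breeding at age x = l(x) × m_x:
  age 6: 0.77 × 27 = 20.790
  age 7: 0.47 × 45 = 21.150
  age 8: 0.22 × 96 = 21.120
  age 9: 0.17 × 134 = 22.780
  age 10: 0.11 × 164 = 18.040
Maximum at age 9 (22.780).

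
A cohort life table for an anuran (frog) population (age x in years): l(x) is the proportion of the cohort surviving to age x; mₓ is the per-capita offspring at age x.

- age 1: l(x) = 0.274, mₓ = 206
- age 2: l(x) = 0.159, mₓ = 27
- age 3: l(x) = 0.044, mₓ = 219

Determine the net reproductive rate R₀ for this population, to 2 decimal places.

R₀ = Σ l(x) mₓ:
  age 1: 0.274 × 206 = 56.4440
  age 2: 0.159 × 27 = 4.2930
  age 3: 0.044 × 219 = 9.6360
R₀ = 56.4440 + 4.2930 + 9.6360 = 70.3730

70.37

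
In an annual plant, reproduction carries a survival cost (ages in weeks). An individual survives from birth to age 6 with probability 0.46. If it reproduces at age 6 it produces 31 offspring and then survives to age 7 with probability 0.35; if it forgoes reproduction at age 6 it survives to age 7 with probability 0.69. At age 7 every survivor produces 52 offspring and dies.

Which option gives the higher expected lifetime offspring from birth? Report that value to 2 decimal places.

breed at age 6: R₀ = 0.46 × (31 + 0.35 × 52) = 0.46 × 49.2000 = 22.6320
delay to age 7: R₀ = 0.46 × (0.69 × 52) = 0.46 × 35.8800 = 16.5048
Higher: breed at age 6 (22.6320).

22.63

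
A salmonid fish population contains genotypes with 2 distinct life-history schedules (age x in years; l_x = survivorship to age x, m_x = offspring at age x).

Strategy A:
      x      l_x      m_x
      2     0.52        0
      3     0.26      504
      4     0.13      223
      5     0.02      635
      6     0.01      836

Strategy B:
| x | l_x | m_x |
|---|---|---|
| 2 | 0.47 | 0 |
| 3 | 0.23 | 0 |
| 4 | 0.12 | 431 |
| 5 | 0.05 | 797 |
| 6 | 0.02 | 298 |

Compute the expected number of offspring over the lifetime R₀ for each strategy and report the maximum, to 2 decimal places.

181.09

Strategy A: R₀ = 0.52×0 + 0.26×504 + 0.13×223 + 0.02×635 + 0.01×836 = 181.0900
Strategy B: R₀ = 0.47×0 + 0.23×0 + 0.12×431 + 0.05×797 + 0.02×298 = 97.5300
Highest R₀: strategy A with 181.0900.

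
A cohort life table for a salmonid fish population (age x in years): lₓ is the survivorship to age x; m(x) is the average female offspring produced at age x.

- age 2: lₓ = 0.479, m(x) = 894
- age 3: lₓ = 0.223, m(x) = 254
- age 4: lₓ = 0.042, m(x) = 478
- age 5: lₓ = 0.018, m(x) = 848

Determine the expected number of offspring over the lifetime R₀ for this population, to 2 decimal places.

520.21

R₀ = Σ lₓ m(x):
  age 2: 0.479 × 894 = 428.2260
  age 3: 0.223 × 254 = 56.6420
  age 4: 0.042 × 478 = 20.0760
  age 5: 0.018 × 848 = 15.2640
R₀ = 428.2260 + 56.6420 + 20.0760 + 15.2640 = 520.2080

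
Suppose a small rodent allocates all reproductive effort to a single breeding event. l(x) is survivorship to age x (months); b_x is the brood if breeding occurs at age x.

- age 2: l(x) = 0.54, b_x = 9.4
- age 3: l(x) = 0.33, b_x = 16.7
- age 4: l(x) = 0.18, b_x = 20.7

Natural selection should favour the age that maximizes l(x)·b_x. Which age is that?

Expected offspring if breeding at age x = l(x) × b_x:
  age 2: 0.54 × 9.4 = 5.076
  age 3: 0.33 × 16.7 = 5.511
  age 4: 0.18 × 20.7 = 3.726
Maximum at age 3 (5.511).

3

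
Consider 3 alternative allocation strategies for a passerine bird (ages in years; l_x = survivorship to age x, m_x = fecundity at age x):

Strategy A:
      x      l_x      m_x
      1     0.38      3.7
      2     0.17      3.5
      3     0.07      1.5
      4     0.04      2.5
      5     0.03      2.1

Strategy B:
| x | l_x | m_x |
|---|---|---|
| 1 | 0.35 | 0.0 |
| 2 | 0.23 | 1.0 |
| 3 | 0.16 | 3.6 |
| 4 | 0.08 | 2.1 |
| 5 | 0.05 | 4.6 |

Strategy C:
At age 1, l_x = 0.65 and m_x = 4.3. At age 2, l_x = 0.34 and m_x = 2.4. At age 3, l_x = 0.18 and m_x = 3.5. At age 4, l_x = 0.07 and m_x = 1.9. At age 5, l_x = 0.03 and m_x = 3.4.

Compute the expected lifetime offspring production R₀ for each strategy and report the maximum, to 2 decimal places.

Strategy A: R₀ = 0.38×3.7 + 0.17×3.5 + 0.07×1.5 + 0.04×2.5 + 0.03×2.1 = 2.2690
Strategy B: R₀ = 0.35×0.0 + 0.23×1.0 + 0.16×3.6 + 0.08×2.1 + 0.05×4.6 = 1.2040
Strategy C: R₀ = 0.65×4.3 + 0.34×2.4 + 0.18×3.5 + 0.07×1.9 + 0.03×3.4 = 4.4760
Highest R₀: strategy C with 4.4760.

4.48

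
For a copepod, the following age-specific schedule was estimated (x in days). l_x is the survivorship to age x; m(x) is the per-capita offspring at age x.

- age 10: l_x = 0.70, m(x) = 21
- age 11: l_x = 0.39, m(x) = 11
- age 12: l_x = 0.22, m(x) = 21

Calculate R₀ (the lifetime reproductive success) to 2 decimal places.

R₀ = Σ l_x m(x):
  age 10: 0.70 × 21 = 14.7000
  age 11: 0.39 × 11 = 4.2900
  age 12: 0.22 × 21 = 4.6200
R₀ = 14.7000 + 4.2900 + 4.6200 = 23.6100

23.61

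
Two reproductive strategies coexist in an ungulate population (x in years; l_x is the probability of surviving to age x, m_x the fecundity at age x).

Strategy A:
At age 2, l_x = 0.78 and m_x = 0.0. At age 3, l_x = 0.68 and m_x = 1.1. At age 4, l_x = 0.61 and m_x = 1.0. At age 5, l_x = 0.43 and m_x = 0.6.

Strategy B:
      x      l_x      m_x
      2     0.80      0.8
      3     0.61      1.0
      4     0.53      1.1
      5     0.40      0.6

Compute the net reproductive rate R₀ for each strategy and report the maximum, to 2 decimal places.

2.07

Strategy A: R₀ = 0.78×0.0 + 0.68×1.1 + 0.61×1.0 + 0.43×0.6 = 1.6160
Strategy B: R₀ = 0.80×0.8 + 0.61×1.0 + 0.53×1.1 + 0.40×0.6 = 2.0730
Highest R₀: strategy B with 2.0730.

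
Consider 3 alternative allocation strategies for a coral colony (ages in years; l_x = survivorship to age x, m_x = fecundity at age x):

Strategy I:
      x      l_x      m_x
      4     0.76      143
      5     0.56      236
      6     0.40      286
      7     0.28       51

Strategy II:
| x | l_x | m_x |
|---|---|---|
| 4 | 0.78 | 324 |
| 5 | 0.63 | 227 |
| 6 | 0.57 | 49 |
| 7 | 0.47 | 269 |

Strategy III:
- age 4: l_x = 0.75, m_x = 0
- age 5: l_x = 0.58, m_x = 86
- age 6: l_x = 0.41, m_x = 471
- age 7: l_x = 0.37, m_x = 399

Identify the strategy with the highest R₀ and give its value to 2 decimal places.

550.09

Strategy I: R₀ = 0.76×143 + 0.56×236 + 0.40×286 + 0.28×51 = 369.5200
Strategy II: R₀ = 0.78×324 + 0.63×227 + 0.57×49 + 0.47×269 = 550.0900
Strategy III: R₀ = 0.75×0 + 0.58×86 + 0.41×471 + 0.37×399 = 390.6200
Highest R₀: strategy II with 550.0900.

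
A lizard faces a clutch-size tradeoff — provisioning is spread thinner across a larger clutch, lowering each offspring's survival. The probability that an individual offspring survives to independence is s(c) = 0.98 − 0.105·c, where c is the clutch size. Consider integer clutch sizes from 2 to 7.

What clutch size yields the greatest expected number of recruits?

Expected recruits = c × s(c):
  c=2: 2 × 0.770 = 1.540
  c=3: 3 × 0.665 = 1.995
  c=4: 4 × 0.560 = 2.240
  c=5: 5 × 0.455 = 2.275
  c=6: 6 × 0.350 = 2.100
  c=7: 7 × 0.245 = 1.715
Maximum at c = 5 (2.275 recruits).

5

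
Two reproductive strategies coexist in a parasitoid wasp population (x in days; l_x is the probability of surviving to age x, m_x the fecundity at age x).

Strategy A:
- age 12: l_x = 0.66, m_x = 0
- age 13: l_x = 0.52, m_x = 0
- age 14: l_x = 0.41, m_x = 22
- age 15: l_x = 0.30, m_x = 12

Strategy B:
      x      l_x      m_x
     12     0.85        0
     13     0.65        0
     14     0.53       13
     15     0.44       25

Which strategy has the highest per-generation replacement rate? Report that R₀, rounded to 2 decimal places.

17.89

Strategy A: R₀ = 0.66×0 + 0.52×0 + 0.41×22 + 0.30×12 = 12.6200
Strategy B: R₀ = 0.85×0 + 0.65×0 + 0.53×13 + 0.44×25 = 17.8900
Highest R₀: strategy B with 17.8900.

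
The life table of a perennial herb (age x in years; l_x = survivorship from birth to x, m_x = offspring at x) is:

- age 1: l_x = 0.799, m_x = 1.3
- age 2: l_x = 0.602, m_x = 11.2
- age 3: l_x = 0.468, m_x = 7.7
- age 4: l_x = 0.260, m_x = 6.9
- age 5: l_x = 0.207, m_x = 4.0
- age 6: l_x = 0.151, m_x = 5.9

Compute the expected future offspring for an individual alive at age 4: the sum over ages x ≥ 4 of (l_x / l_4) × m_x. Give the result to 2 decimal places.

l_4 = 0.260. Conditional survival from age 4 to x is l_x / l_4.
  x=4: (0.260/0.260) × 6.9 = 6.9000
  x=5: (0.207/0.260) × 4.0 = 3.1846
  x=6: (0.151/0.260) × 5.9 = 3.4265
Sum = 6.9000 + 3.1846 + 3.4265 = 13.5112

13.51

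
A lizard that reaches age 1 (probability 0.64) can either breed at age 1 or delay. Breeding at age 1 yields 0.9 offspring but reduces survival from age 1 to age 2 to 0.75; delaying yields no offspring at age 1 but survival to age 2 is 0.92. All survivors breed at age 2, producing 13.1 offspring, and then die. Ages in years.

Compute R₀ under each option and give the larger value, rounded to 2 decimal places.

breed at age 1: R₀ = 0.64 × (0.9 + 0.75 × 13.1) = 0.64 × 10.7250 = 6.8640
delay to age 2: R₀ = 0.64 × (0.92 × 13.1) = 0.64 × 12.0520 = 7.7133
Higher: delay to age 2 (7.7133).

7.71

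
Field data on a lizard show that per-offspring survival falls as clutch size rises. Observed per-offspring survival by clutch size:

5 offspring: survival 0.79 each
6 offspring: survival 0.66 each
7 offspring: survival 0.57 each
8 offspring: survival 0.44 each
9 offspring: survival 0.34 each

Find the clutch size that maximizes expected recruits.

7

Expected recruits = c × s(c):
  c=5: 5 × 0.79 = 3.950
  c=6: 6 × 0.66 = 3.960
  c=7: 7 × 0.57 = 3.990
  c=8: 8 × 0.44 = 3.520
  c=9: 9 × 0.34 = 3.060
Maximum at c = 7 (3.990 recruits).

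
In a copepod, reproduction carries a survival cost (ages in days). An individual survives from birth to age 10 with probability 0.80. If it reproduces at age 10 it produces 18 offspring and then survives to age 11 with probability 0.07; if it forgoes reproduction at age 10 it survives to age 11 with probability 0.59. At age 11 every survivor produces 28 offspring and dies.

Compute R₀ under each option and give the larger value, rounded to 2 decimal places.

breed at age 10: R₀ = 0.80 × (18 + 0.07 × 28) = 0.80 × 19.9600 = 15.9680
delay to age 11: R₀ = 0.80 × (0.59 × 28) = 0.80 × 16.5200 = 13.2160
Higher: breed at age 10 (15.9680).

15.97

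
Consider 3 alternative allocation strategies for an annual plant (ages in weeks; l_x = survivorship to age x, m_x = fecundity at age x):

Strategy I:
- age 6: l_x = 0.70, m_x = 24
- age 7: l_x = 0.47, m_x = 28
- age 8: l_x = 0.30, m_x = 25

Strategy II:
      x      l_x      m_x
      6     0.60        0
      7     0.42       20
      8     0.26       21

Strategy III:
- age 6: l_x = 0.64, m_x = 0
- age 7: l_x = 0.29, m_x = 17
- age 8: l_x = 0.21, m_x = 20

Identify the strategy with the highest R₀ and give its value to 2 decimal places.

Strategy I: R₀ = 0.70×24 + 0.47×28 + 0.30×25 = 37.4600
Strategy II: R₀ = 0.60×0 + 0.42×20 + 0.26×21 = 13.8600
Strategy III: R₀ = 0.64×0 + 0.29×17 + 0.21×20 = 9.1300
Highest R₀: strategy I with 37.4600.

37.46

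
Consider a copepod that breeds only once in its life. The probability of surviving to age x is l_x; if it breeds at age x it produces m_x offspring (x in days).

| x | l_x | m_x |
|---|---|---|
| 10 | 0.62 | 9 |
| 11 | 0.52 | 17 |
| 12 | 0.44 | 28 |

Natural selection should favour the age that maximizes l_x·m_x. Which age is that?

12

Expected offspring if breeding at age x = l_x × m_x:
  age 10: 0.62 × 9 = 5.580
  age 11: 0.52 × 17 = 8.840
  age 12: 0.44 × 28 = 12.320
Maximum at age 12 (12.320).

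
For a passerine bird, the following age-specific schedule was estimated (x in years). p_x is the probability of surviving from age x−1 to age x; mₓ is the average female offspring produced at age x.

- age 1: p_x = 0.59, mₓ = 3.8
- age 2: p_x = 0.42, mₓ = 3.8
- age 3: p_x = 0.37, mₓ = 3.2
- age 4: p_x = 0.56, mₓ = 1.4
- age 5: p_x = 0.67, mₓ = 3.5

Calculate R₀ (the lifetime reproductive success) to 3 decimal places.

Survivorship from birth: l_x = p_1·p_2·…·p_x.
  l_1 = 0.59000
  l_2 = 0.24780
  l_3 = 0.09169
  l_4 = 0.05134
  l_5 = 0.03440
R₀ = Σ l_x mₓ:
  age 1: 0.59000 × 3.8 = 2.2420
  age 2: 0.24780 × 3.8 = 0.9416
  age 3: 0.09169 × 3.2 = 0.2934
  age 4: 0.05134 × 1.4 = 0.0719
  age 5: 0.03440 × 3.5 = 0.1204
R₀ = 2.2420 + 0.9416 + 0.2934 + 0.0719 + 0.1204 = 3.6693

3.669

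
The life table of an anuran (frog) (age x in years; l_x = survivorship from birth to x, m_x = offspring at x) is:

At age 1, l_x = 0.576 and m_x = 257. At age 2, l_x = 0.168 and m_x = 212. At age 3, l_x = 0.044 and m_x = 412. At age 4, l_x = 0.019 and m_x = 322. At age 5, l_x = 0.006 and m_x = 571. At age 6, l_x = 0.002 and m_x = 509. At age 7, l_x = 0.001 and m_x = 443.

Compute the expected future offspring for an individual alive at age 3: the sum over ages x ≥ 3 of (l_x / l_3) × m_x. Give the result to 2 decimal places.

l_3 = 0.044. Conditional survival from age 3 to x is l_x / l_3.
  x=3: (0.044/0.044) × 412 = 412.0000
  x=4: (0.019/0.044) × 322 = 139.0455
  x=5: (0.006/0.044) × 571 = 77.8636
  x=6: (0.002/0.044) × 509 = 23.1364
  x=7: (0.001/0.044) × 443 = 10.0682
Sum = 412.0000 + 139.0455 + 77.8636 + 23.1364 + 10.0682 = 662.1136

662.11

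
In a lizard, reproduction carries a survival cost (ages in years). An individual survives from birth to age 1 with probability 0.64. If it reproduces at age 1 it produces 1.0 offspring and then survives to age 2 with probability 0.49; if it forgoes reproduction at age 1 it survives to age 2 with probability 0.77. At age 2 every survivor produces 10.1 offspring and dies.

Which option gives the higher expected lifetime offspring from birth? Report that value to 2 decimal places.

breed at age 1: R₀ = 0.64 × (1.0 + 0.49 × 10.1) = 0.64 × 5.9490 = 3.8074
delay to age 2: R₀ = 0.64 × (0.77 × 10.1) = 0.64 × 7.7770 = 4.9773
Higher: delay to age 2 (4.9773).

4.98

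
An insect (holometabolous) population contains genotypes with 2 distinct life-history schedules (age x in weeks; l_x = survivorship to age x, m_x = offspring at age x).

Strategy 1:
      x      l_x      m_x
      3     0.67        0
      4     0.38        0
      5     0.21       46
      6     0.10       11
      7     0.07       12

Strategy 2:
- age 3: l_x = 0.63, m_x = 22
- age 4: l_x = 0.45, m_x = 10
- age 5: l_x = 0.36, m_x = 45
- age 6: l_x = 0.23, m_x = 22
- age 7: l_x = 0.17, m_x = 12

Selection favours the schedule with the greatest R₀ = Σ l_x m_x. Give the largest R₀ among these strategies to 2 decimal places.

Strategy 1: R₀ = 0.67×0 + 0.38×0 + 0.21×46 + 0.10×11 + 0.07×12 = 11.6000
Strategy 2: R₀ = 0.63×22 + 0.45×10 + 0.36×45 + 0.23×22 + 0.17×12 = 41.6600
Highest R₀: strategy 2 with 41.6600.

41.66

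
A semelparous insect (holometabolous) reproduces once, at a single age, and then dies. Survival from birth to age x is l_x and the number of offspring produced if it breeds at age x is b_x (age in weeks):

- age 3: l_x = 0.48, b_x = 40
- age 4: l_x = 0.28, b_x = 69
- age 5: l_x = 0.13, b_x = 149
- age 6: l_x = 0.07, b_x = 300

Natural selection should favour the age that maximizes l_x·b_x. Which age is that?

6

Expected offspring if breeding at age x = l_x × b_x:
  age 3: 0.48 × 40 = 19.200
  age 4: 0.28 × 69 = 19.320
  age 5: 0.13 × 149 = 19.370
  age 6: 0.07 × 300 = 21.000
Maximum at age 6 (21.000).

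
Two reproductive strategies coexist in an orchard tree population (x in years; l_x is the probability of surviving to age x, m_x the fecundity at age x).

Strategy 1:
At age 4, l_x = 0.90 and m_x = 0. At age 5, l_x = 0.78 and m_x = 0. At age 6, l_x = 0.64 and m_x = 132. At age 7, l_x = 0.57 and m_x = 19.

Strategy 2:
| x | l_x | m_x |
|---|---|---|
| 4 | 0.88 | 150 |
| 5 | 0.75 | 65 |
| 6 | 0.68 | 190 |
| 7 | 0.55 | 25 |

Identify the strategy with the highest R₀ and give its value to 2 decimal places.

Strategy 1: R₀ = 0.90×0 + 0.78×0 + 0.64×132 + 0.57×19 = 95.3100
Strategy 2: R₀ = 0.88×150 + 0.75×65 + 0.68×190 + 0.55×25 = 323.7000
Highest R₀: strategy 2 with 323.7000.

323.70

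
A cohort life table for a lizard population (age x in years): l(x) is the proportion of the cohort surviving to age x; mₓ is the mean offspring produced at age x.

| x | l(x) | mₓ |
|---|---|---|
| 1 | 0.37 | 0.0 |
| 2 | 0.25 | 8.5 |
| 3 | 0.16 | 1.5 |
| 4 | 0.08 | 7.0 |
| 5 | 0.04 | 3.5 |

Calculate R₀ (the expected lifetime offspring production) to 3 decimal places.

R₀ = Σ l(x) mₓ:
  age 1: 0.37 × 0.0 = 0.0000
  age 2: 0.25 × 8.5 = 2.1250
  age 3: 0.16 × 1.5 = 0.2400
  age 4: 0.08 × 7.0 = 0.5600
  age 5: 0.04 × 3.5 = 0.1400
R₀ = 0.0000 + 2.1250 + 0.2400 + 0.5600 + 0.1400 = 3.0650

3.065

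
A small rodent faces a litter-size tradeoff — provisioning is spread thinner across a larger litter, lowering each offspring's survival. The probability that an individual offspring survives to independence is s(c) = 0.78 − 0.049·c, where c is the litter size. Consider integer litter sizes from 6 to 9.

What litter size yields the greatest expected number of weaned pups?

Expected weaned pups = c × s(c):
  c=6: 6 × 0.486 = 2.916
  c=7: 7 × 0.437 = 3.059
  c=8: 8 × 0.388 = 3.104
  c=9: 9 × 0.339 = 3.051
Maximum at c = 8 (3.104 weaned pups).

8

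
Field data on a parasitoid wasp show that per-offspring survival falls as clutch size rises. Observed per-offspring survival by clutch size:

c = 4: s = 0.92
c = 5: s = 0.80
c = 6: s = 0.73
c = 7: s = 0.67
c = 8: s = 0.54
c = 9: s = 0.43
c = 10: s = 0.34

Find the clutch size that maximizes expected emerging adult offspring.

Expected emerging adult offspring = c × s(c):
  c=4: 4 × 0.92 = 3.680
  c=5: 5 × 0.80 = 4.000
  c=6: 6 × 0.73 = 4.380
  c=7: 7 × 0.67 = 4.690
  c=8: 8 × 0.54 = 4.320
  c=9: 9 × 0.43 = 3.870
  c=10: 10 × 0.34 = 3.400
Maximum at c = 7 (4.690 emerging adult offspring).

7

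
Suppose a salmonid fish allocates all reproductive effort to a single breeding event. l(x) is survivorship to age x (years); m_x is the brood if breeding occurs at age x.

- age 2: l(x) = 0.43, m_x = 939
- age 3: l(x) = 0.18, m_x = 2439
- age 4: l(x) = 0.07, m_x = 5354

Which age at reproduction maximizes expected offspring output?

3

Expected offspring if breeding at age x = l(x) × m_x:
  age 2: 0.43 × 939 = 403.770
  age 3: 0.18 × 2439 = 439.020
  age 4: 0.07 × 5354 = 374.780
Maximum at age 3 (439.020).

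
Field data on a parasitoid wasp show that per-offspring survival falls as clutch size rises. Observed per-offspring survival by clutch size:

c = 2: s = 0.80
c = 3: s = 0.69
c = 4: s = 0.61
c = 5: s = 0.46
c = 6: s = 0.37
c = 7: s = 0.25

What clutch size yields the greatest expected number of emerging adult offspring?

Expected emerging adult offspring = c × s(c):
  c=2: 2 × 0.80 = 1.600
  c=3: 3 × 0.69 = 2.070
  c=4: 4 × 0.61 = 2.440
  c=5: 5 × 0.46 = 2.300
  c=6: 6 × 0.37 = 2.220
  c=7: 7 × 0.25 = 1.750
Maximum at c = 4 (2.440 emerging adult offspring).

4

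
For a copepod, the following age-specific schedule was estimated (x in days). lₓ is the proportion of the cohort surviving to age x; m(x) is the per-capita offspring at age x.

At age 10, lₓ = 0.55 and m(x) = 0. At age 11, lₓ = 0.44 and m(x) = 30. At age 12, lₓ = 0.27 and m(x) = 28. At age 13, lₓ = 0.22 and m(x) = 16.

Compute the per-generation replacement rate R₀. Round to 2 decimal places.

24.28

R₀ = Σ lₓ m(x):
  age 10: 0.55 × 0 = 0.0000
  age 11: 0.44 × 30 = 13.2000
  age 12: 0.27 × 28 = 7.5600
  age 13: 0.22 × 16 = 3.5200
R₀ = 0.0000 + 13.2000 + 7.5600 + 3.5200 = 24.2800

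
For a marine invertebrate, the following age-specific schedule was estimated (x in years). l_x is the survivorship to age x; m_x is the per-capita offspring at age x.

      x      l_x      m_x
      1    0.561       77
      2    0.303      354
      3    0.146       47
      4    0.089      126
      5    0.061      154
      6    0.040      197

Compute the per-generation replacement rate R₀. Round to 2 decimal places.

R₀ = Σ l_x m_x:
  age 1: 0.561 × 77 = 43.1970
  age 2: 0.303 × 354 = 107.2620
  age 3: 0.146 × 47 = 6.8620
  age 4: 0.089 × 126 = 11.2140
  age 5: 0.061 × 154 = 9.3940
  age 6: 0.040 × 197 = 7.8800
R₀ = 43.1970 + 107.2620 + 6.8620 + 11.2140 + 9.3940 + 7.8800 = 185.8090

185.81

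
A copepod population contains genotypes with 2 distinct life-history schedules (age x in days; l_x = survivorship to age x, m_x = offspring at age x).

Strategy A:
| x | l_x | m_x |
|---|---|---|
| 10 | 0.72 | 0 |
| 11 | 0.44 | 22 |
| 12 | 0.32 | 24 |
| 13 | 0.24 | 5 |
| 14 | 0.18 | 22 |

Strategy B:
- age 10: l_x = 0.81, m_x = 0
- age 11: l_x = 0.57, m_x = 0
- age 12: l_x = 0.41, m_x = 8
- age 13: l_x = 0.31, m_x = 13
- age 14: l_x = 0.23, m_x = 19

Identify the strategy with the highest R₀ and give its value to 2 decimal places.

22.52

Strategy A: R₀ = 0.72×0 + 0.44×22 + 0.32×24 + 0.24×5 + 0.18×22 = 22.5200
Strategy B: R₀ = 0.81×0 + 0.57×0 + 0.41×8 + 0.31×13 + 0.23×19 = 11.6800
Highest R₀: strategy A with 22.5200.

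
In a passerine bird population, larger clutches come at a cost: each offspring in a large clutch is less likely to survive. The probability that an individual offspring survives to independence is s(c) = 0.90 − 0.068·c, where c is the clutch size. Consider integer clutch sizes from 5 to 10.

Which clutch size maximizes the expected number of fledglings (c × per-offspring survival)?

7

Expected fledglings = c × s(c):
  c=5: 5 × 0.560 = 2.800
  c=6: 6 × 0.492 = 2.952
  c=7: 7 × 0.424 = 2.968
  c=8: 8 × 0.356 = 2.848
  c=9: 9 × 0.288 = 2.592
  c=10: 10 × 0.220 = 2.200
Maximum at c = 7 (2.968 fledglings).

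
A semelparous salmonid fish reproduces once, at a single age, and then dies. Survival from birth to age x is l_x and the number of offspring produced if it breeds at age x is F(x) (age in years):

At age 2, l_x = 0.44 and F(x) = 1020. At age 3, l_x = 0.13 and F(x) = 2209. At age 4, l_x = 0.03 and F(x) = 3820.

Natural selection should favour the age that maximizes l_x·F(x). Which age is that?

Expected offspring if breeding at age x = l_x × F(x):
  age 2: 0.44 × 1020 = 448.800
  age 3: 0.13 × 2209 = 287.170
  age 4: 0.03 × 3820 = 114.600
Maximum at age 2 (448.800).

2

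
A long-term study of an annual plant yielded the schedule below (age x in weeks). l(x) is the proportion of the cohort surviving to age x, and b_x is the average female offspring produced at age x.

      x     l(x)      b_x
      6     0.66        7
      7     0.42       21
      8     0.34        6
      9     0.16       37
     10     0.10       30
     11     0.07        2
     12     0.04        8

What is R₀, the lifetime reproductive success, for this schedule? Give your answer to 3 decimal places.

24.860

R₀ = Σ l(x) b_x:
  age 6: 0.66 × 7 = 4.6200
  age 7: 0.42 × 21 = 8.8200
  age 8: 0.34 × 6 = 2.0400
  age 9: 0.16 × 37 = 5.9200
  age 10: 0.10 × 30 = 3.0000
  age 11: 0.07 × 2 = 0.1400
  age 12: 0.04 × 8 = 0.3200
R₀ = 4.6200 + 8.8200 + 2.0400 + 5.9200 + 3.0000 + 0.1400 + 0.3200 = 24.8600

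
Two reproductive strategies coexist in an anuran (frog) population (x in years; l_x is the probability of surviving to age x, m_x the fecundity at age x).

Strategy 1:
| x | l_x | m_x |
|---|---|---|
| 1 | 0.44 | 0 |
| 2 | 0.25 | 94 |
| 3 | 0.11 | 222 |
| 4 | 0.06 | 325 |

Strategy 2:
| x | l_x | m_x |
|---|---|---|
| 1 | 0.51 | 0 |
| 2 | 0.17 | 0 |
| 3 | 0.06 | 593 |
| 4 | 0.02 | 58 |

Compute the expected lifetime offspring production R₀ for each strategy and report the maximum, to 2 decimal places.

67.42

Strategy 1: R₀ = 0.44×0 + 0.25×94 + 0.11×222 + 0.06×325 = 67.4200
Strategy 2: R₀ = 0.51×0 + 0.17×0 + 0.06×593 + 0.02×58 = 36.7400
Highest R₀: strategy 1 with 67.4200.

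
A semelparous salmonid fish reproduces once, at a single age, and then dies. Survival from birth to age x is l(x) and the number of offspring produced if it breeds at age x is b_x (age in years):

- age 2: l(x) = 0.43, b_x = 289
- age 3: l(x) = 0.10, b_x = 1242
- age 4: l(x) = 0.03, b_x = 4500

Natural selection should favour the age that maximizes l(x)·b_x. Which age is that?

Expected offspring if breeding at age x = l(x) × b_x:
  age 2: 0.43 × 289 = 124.270
  age 3: 0.10 × 1242 = 124.200
  age 4: 0.03 × 4500 = 135.000
Maximum at age 4 (135.000).

4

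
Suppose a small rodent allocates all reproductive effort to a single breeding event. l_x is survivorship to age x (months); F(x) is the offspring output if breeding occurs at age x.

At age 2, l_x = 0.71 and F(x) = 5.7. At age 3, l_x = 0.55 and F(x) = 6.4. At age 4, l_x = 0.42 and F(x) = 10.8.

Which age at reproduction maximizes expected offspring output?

Expected offspring if breeding at age x = l_x × F(x):
  age 2: 0.71 × 5.7 = 4.047
  age 3: 0.55 × 6.4 = 3.520
  age 4: 0.42 × 10.8 = 4.536
Maximum at age 4 (4.536).

4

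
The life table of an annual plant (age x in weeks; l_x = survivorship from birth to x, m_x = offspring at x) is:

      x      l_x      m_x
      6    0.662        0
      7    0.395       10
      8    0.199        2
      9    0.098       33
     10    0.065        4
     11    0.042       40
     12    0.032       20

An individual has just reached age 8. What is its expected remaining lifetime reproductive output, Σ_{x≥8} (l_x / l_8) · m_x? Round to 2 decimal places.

l_8 = 0.199. Conditional survival from age 8 to x is l_x / l_8.
  x=8: (0.199/0.199) × 2 = 2.0000
  x=9: (0.098/0.199) × 33 = 16.2513
  x=10: (0.065/0.199) × 4 = 1.3065
  x=11: (0.042/0.199) × 40 = 8.4422
  x=12: (0.032/0.199) × 20 = 3.2161
Sum = 2.0000 + 16.2513 + 1.3065 + 8.4422 + 3.2161 = 31.2161

31.22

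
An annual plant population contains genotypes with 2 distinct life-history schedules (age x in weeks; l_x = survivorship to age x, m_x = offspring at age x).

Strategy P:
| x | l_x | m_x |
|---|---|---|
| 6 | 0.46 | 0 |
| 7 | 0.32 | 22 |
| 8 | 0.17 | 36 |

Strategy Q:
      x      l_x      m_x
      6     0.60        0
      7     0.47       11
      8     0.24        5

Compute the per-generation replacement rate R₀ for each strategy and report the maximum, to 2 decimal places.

Strategy P: R₀ = 0.46×0 + 0.32×22 + 0.17×36 = 13.1600
Strategy Q: R₀ = 0.60×0 + 0.47×11 + 0.24×5 = 6.3700
Highest R₀: strategy P with 13.1600.

13.16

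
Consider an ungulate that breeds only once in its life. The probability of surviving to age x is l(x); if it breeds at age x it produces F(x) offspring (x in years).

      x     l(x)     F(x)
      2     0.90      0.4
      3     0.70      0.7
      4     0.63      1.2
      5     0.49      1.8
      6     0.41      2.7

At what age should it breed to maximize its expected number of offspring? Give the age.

Expected offspring if breeding at age x = l(x) × F(x):
  age 2: 0.90 × 0.4 = 0.360
  age 3: 0.70 × 0.7 = 0.490
  age 4: 0.63 × 1.2 = 0.756
  age 5: 0.49 × 1.8 = 0.882
  age 6: 0.41 × 2.7 = 1.107
Maximum at age 6 (1.107).

6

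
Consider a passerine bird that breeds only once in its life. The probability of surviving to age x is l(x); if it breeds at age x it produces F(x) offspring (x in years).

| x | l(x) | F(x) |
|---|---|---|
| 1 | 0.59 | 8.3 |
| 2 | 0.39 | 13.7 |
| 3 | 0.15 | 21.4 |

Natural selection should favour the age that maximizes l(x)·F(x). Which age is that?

2

Expected offspring if breeding at age x = l(x) × F(x):
  age 1: 0.59 × 8.3 = 4.897
  age 2: 0.39 × 13.7 = 5.343
  age 3: 0.15 × 21.4 = 3.210
Maximum at age 2 (5.343).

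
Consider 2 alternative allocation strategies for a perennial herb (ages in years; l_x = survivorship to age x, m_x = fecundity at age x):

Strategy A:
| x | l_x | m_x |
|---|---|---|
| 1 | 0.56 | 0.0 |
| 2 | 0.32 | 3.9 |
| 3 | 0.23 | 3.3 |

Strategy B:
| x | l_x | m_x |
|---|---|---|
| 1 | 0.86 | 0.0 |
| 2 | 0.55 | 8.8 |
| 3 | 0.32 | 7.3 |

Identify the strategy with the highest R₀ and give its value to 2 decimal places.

7.18

Strategy A: R₀ = 0.56×0.0 + 0.32×3.9 + 0.23×3.3 = 2.0070
Strategy B: R₀ = 0.86×0.0 + 0.55×8.8 + 0.32×7.3 = 7.1760
Highest R₀: strategy B with 7.1760.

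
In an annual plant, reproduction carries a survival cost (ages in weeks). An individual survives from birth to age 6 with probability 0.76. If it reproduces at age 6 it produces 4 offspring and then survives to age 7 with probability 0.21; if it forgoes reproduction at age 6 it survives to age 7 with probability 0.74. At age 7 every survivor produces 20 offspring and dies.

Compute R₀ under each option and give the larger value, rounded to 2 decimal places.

breed at age 6: R₀ = 0.76 × (4 + 0.21 × 20) = 0.76 × 8.2000 = 6.2320
delay to age 7: R₀ = 0.76 × (0.74 × 20) = 0.76 × 14.8000 = 11.2480
Higher: delay to age 7 (11.2480).

11.25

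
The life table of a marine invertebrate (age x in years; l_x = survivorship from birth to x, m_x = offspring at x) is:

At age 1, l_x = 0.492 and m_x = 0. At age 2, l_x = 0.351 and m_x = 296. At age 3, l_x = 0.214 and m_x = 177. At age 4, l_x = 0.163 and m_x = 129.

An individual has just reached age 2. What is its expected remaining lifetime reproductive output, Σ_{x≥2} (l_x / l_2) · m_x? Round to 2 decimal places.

l_2 = 0.351. Conditional survival from age 2 to x is l_x / l_2.
  x=2: (0.351/0.351) × 296 = 296.0000
  x=3: (0.214/0.351) × 177 = 107.9145
  x=4: (0.163/0.351) × 129 = 59.9060
Sum = 296.0000 + 107.9145 + 59.9060 = 463.8205

463.82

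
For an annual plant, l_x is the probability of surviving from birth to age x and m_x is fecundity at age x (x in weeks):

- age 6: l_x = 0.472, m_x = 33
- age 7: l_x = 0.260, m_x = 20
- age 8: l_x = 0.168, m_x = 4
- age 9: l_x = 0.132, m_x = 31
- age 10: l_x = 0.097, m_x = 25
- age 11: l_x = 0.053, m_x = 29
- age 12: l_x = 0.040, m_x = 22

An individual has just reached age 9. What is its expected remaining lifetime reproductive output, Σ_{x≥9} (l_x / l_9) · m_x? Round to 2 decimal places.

l_9 = 0.132. Conditional survival from age 9 to x is l_x / l_9.
  x=9: (0.132/0.132) × 31 = 31.0000
  x=10: (0.097/0.132) × 25 = 18.3712
  x=11: (0.053/0.132) × 29 = 11.6439
  x=12: (0.040/0.132) × 22 = 6.6667
Sum = 31.0000 + 18.3712 + 11.6439 + 6.6667 = 67.6818

67.68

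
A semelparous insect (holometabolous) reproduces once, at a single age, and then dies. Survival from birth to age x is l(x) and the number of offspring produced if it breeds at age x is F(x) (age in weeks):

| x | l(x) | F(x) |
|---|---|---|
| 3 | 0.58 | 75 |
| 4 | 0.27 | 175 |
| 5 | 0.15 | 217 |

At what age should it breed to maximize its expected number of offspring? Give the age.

4

Expected offspring if breeding at age x = l(x) × F(x):
  age 3: 0.58 × 75 = 43.500
  age 4: 0.27 × 175 = 47.250
  age 5: 0.15 × 217 = 32.550
Maximum at age 4 (47.250).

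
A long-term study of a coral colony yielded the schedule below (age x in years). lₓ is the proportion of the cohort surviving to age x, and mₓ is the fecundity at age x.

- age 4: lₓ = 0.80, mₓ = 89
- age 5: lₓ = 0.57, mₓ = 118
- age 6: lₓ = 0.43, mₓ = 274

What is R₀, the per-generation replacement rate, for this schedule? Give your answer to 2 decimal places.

256.28

R₀ = Σ lₓ mₓ:
  age 4: 0.80 × 89 = 71.2000
  age 5: 0.57 × 118 = 67.2600
  age 6: 0.43 × 274 = 117.8200
R₀ = 71.2000 + 67.2600 + 117.8200 = 256.2800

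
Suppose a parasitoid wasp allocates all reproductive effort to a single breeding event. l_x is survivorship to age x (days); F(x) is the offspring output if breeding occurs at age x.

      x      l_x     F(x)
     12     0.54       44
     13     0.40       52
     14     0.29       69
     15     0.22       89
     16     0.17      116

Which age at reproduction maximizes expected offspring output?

12

Expected offspring if breeding at age x = l_x × F(x):
  age 12: 0.54 × 44 = 23.760
  age 13: 0.40 × 52 = 20.800
  age 14: 0.29 × 69 = 20.010
  age 15: 0.22 × 89 = 19.580
  age 16: 0.17 × 116 = 19.720
Maximum at age 12 (23.760).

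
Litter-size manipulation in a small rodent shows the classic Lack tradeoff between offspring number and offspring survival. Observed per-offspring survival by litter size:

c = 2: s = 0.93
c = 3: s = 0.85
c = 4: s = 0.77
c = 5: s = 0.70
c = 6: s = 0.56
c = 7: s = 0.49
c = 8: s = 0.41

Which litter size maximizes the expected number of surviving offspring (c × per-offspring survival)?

5

Expected surviving offspring = c × s(c):
  c=2: 2 × 0.93 = 1.860
  c=3: 3 × 0.85 = 2.550
  c=4: 4 × 0.77 = 3.080
  c=5: 5 × 0.70 = 3.500
  c=6: 6 × 0.56 = 3.360
  c=7: 7 × 0.49 = 3.430
  c=8: 8 × 0.41 = 3.280
Maximum at c = 5 (3.500 surviving offspring).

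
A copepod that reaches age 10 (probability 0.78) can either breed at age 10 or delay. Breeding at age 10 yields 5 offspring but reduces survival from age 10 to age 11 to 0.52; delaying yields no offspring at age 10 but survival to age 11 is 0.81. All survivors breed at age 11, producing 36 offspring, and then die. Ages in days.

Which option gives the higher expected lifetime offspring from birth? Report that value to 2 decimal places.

breed at age 10: R₀ = 0.78 × (5 + 0.52 × 36) = 0.78 × 23.7200 = 18.5016
delay to age 11: R₀ = 0.78 × (0.81 × 36) = 0.78 × 29.1600 = 22.7448
Higher: delay to age 11 (22.7448).

22.74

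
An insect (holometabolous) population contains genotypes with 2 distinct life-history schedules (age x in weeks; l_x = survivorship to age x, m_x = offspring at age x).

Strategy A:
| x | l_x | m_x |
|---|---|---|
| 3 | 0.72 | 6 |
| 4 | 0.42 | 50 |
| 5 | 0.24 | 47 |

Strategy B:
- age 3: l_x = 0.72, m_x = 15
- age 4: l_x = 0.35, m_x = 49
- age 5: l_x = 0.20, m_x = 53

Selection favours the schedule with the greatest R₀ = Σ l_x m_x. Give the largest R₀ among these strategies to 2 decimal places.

38.55

Strategy A: R₀ = 0.72×6 + 0.42×50 + 0.24×47 = 36.6000
Strategy B: R₀ = 0.72×15 + 0.35×49 + 0.20×53 = 38.5500
Highest R₀: strategy B with 38.5500.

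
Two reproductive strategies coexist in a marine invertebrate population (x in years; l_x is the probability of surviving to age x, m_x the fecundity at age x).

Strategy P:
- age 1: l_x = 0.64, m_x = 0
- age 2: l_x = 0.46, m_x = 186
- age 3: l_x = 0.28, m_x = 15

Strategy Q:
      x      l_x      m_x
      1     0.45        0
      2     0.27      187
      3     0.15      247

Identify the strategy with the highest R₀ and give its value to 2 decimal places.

89.76

Strategy P: R₀ = 0.64×0 + 0.46×186 + 0.28×15 = 89.7600
Strategy Q: R₀ = 0.45×0 + 0.27×187 + 0.15×247 = 87.5400
Highest R₀: strategy P with 89.7600.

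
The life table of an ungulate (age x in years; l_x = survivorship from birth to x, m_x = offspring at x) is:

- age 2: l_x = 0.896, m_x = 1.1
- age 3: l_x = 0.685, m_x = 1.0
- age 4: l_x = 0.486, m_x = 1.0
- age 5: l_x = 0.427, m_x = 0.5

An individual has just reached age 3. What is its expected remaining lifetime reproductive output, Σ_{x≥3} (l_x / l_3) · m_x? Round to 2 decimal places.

l_3 = 0.685. Conditional survival from age 3 to x is l_x / l_3.
  x=3: (0.685/0.685) × 1.0 = 1.0000
  x=4: (0.486/0.685) × 1.0 = 0.7095
  x=5: (0.427/0.685) × 0.5 = 0.3117
Sum = 1.0000 + 0.7095 + 0.3117 = 2.0212

2.02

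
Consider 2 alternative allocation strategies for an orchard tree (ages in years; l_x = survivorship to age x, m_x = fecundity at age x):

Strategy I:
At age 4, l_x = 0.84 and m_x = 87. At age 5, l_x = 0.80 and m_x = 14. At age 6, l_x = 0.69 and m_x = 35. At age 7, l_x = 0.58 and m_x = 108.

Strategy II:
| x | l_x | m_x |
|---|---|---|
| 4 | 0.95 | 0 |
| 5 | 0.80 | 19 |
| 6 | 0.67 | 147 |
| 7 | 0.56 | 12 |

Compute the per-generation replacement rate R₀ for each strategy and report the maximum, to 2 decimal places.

Strategy I: R₀ = 0.84×87 + 0.80×14 + 0.69×35 + 0.58×108 = 171.0700
Strategy II: R₀ = 0.95×0 + 0.80×19 + 0.67×147 + 0.56×12 = 120.4100
Highest R₀: strategy I with 171.0700.

171.07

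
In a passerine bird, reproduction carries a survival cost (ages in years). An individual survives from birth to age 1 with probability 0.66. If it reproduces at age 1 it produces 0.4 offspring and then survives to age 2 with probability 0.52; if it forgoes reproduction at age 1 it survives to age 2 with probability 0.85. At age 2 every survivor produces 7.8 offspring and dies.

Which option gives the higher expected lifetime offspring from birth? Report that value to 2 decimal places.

4.38

breed at age 1: R₀ = 0.66 × (0.4 + 0.52 × 7.8) = 0.66 × 4.4560 = 2.9410
delay to age 2: R₀ = 0.66 × (0.85 × 7.8) = 0.66 × 6.6300 = 4.3758
Higher: delay to age 2 (4.3758).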